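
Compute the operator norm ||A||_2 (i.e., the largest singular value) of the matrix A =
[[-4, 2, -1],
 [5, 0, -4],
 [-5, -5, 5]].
||A||_2 ≈ 10.3987 (= sqrt(largest eigenvalue of A^T A))

||A||_2 = sigma_max(A) = sqrt(lambda_max(A^T A)). Form the symmetric matrix M = A^T A =
[[66, 17, -41],
 [17, 29, -27],
 [-41, -27, 42]].
Its characteristic polynomial (trace, sum of principal 2x2 minors, determinant of M give the coefficients) is
  p(λ) = det(λ I - M) = λ^3 - 137λ^2 + 3205λ - 9025.
No integer candidate from the rational root theorem (±divisors of 9025) is a root, so the roots are irrational. The cubic discriminant is Δ = 37412624800 > 0, so there are three distinct real roots. p(3) = -616 and p(4) = 1667 have opposite signs, so a root lies in (3, 4); Newton's method refines it to λ ≈ 3.2592. p(25) = 1100 and p(26) = -731 have opposite signs, so a root lies in (25, 26); Newton's method refines it to λ ≈ 25.6086. p(108) = -1141 and p(109) = 7652 have opposite signs, so a root lies in (108, 109); Newton's method refines it to λ ≈ 108.1322. Check (Vieta): the three roots sum to 137, matching tr M = 137.
So the eigenvalues of A^T A are ≈ 3.2592, 25.6086, 108.1322 (all ≥ 0, as they must be for A^T A). The largest is λ_max ≈ 108.1322, hence ||A||_2 = sqrt(λ_max) ≈ 10.3987.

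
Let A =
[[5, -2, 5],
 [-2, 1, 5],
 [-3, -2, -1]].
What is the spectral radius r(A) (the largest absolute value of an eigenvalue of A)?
r(A) ≈ 5.2917

The eigenvalues of A are the roots of its characteristic polynomial. With M = A (coefficients from the trace, the sum of principal 2x2 minors, and det A):
  p(λ) = det(λ I - M) = λ^3 - 5λ^2 + 20λ - 114.
No integer candidate from the rational root theorem (±divisors of 114) is a root, so the roots are irrational. The cubic discriminant is Δ = -224692 < 0, so there is one real root and a complex-conjugate pair. p(5) = -14 and p(6) = 42 have opposite signs, so a root lies in (5, 6); Newton's method refines it to λ ≈ 5.2917. Dividing out (λ - (5.2917)) leaves approximately λ^2 + 0.2917λ + 21.5433. For λ^2 + 0.2917λ + 21.5433 the discriminant is -86.0883. It is negative, so the remaining roots are the complex-conjugate pair λ ≈ -0.1458 ± 4.6392i. Their product equals the constant term, so |λ|^2 ≈ 21.5433 and |λ| ≈ 4.6415.
Thus the eigenvalues (to 4 decimals) are 5.2917 (modulus 5.2917); -0.1458 ± 4.6392i (modulus 4.6415). The spectral radius is the largest modulus: r(A) ≈ 5.2917. (Cross-check: r(A) ≤ ||A||_2 ≈ 8.0169; equality holds whenever A is normal, though it can also hold for some non-normal A.)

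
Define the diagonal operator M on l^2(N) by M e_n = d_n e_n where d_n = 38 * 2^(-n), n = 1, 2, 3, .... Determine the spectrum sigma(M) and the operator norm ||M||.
sigma(M) = {38 * 2^(-n) : n ≥ 1} ∪ {0}; ||M|| = 19

A bounded diagonal operator on l^2 with diagonal entries d_n has spectrum equal to the closure of {d_n : n ≥ 1}: every d_n is an eigenvalue (with eigenvector e_n), so {d_n} ⊂ sigma(M); the spectrum is closed, so its closure is too; and for lambda not in the closure, (M - lambda I) has bounded inverse (the diagonal entries 1/(d_n - lambda) are bounded). For our sequence d_n = 38 * 2^(-n), n = 1, 2, 3, ...:
  - {d_n} = {38 * 2^(-n) : n ≥ 1}; the only limit point is 0
  - closure = {38 * 2^(-n) : n ≥ 1} ∪ {0}
For the norm: a diagonal operator has ||M|| = sup_n |d_n|. Here d_n = 38 * 2^(-n) is positive and decreasing, so sup_n |d_n| = d_1 = 38/2 = 19. So ||M|| = 19.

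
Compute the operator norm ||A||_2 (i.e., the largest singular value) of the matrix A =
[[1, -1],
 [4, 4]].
||A||_2 = sqrt(32) ≈ 5.6569 (= sqrt(largest eigenvalue of A^T A))

||A||_2 = sigma_max(A) = sqrt(lambda_max(A^T A)). Form the symmetric matrix M = A^T A =
[[17, 15],
 [15, 17]].
Its characteristic polynomial (trace, determinant of M give the coefficients) is
  p(λ) = det(λ I - M) = λ^2 - 34λ + 64.
For λ^2 - 34λ + 64 the discriminant is 900. It is a perfect square (30^2), so the roots are rational: λ = (34 ± 30)/2 = 32, 2.
So the eigenvalues of A^T A are ≈ 2, 32 (all ≥ 0, as they must be for A^T A). The largest is λ_max = 32, hence ||A||_2 = sqrt(λ_max) = sqrt(32) ≈ 5.6569.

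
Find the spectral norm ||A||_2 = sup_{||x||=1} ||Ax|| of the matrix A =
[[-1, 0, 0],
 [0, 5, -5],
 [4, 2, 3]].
||A||_2 ≈ 7.1516 (= sqrt(largest eigenvalue of A^T A))

||A||_2 = sigma_max(A) = sqrt(lambda_max(A^T A)). Form the symmetric matrix M = A^T A =
[[17, 8, 12],
 [8, 29, -19],
 [12, -19, 34]].
Its characteristic polynomial (trace, sum of principal 2x2 minors, determinant of M give the coefficients) is
  p(λ) = det(λ I - M) = λ^3 - 80λ^2 + 1488λ - 625.
No integer candidate from the rational root theorem (±divisors of 625) is a root, so the roots are irrational. The cubic discriminant is Δ = 1040589637 > 0, so there are three distinct real roots. p(0) = -625 and p(1) = 784 have opposite signs, so a root lies in (0, 1); Newton's method refines it to λ ≈ 0.4299. p(28) = 271 and p(29) = -364 have opposite signs, so a root lies in (28, 29); Newton's method refines it to λ ≈ 28.4247. p(51) = -166 and p(52) = 1039 have opposite signs, so a root lies in (51, 52); Newton's method refines it to λ ≈ 51.1454. Check (Vieta): the three roots sum to 80, matching tr M = 80.
So the eigenvalues of A^T A are ≈ 0.4299, 28.4247, 51.1454 (all ≥ 0, as they must be for A^T A). The largest is λ_max ≈ 51.1454, hence ||A||_2 = sqrt(λ_max) ≈ 7.1516.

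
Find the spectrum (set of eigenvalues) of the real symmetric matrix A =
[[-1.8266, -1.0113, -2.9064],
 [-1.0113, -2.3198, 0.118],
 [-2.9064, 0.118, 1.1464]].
sigma(A) ≈ {-4, -2, 3}

A is real symmetric, so its spectrum consists of real eigenvalues. Expanding the characteristic polynomial of the displayed matrix gives
  det(λ I - A) = p(λ) = λ^3 + (3)λ^2 + (-10)λ + (-24).
Solving p(λ) = 0 yields eigenvalues ≈ -4, -2, 3. (A is shown rounded to 4 decimals, so these recover the underlying integer eigenvalues to within that precision.)
Verification: the trace of A = -3 equals the sum of eigenvalues -3, and det(A) ≈ 24.0001 matches the eigenvalue product 24.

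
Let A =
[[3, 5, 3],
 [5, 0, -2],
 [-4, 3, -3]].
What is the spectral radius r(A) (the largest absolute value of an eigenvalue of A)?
r(A) ≈ 6.5658

The eigenvalues of A are the roots of its characteristic polynomial. With M = A (coefficients from the trace, the sum of principal 2x2 minors, and det A):
  p(λ) = det(λ I - M) = λ^3 - 16λ - 178.
No integer candidate from the rational root theorem (±divisors of 178) is a root, so the roots are irrational. The cubic discriminant is Δ = -839084 < 0, so there is one real root and a complex-conjugate pair. p(6) = -58 and p(7) = 53 have opposite signs, so a root lies in (6, 7); Newton's method refines it to λ ≈ 6.5658. Dividing out (λ - (6.5658)) leaves approximately λ^2 + 6.5658λ + 27.1101. For λ^2 + 6.5658λ + 27.1101 the discriminant is -65.3302. It is negative, so the remaining roots are the complex-conjugate pair λ ≈ -3.2829 ± 4.0414i. Their product equals the constant term, so |λ|^2 ≈ 27.1101 and |λ| ≈ 5.2067.
Thus the eigenvalues (to 4 decimals) are 6.5658 (modulus 6.5658); -3.2829 ± 4.0414i (modulus 5.2067). The spectral radius is the largest modulus: r(A) ≈ 6.5658. (Cross-check: r(A) ≤ ||A||_2 ≈ 7.4119; equality holds whenever A is normal, though it can also hold for some non-normal A.)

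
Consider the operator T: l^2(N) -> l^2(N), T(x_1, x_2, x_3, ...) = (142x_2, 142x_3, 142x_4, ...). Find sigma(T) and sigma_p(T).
sigma(T) = closed disk {z in C : |z| ≤ 142}; sigma_p(T) = open disk {z in C : |z| < 142}

Note T = 142·V where V is the unit left shift (V x)_k = x_{k+1}; so sigma(T) = 142·sigma(V) and ||T|| = 142||V||. ||T x||^2 = 20164sum_{k≥2} |x_k|^2 ≤ 20164||x||^2, with equality on {x : x_1 = 0}, so ||T|| = 142. For any lambda with |lambda| < 142, set r = lambda/142 (|r| < 1); the vector x = (1, r, r^2, ...) is in l^2 and satisfies T x = 142(r, r^2, ...) = lambda x, so lambda is an eigenvalue. On the boundary |lambda| = 142 the geometric series diverges, so no l^2 eigenvector exists, but these lambda lie in the approximate point spectrum. Hence sigma(T) is the closed disk of radius 142 and sigma_p(T) is the open disk.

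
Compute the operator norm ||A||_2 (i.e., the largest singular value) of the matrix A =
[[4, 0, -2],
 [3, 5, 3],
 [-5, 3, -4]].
||A||_2 ≈ 7.9413 (= sqrt(largest eigenvalue of A^T A))

||A||_2 = sigma_max(A) = sqrt(lambda_max(A^T A)). Form the symmetric matrix M = A^T A =
[[50, 0, 21],
 [0, 34, 3],
 [21, 3, 29]].
Its characteristic polynomial (trace, sum of principal 2x2 minors, determinant of M give the coefficients) is
  p(λ) = det(λ I - M) = λ^3 - 113λ^2 + 3686λ - 33856.
No integer candidate from the rational root theorem (±divisors of 33856) is a root, so the roots are irrational. The cubic discriminant is Δ = 644815044 > 0, so there are three distinct real roots. p(15) = -616 and p(16) = 288 have opposite signs, so a root lies in (15, 16); Newton's method refines it to λ ≈ 15.6651. p(34) = 144 and p(35) = -396 have opposite signs, so a root lies in (34, 35); Newton's method refines it to λ ≈ 34.2702. p(63) = -88 and p(64) = 1344 have opposite signs, so a root lies in (63, 64); Newton's method refines it to λ ≈ 63.0647. Check (Vieta): the three roots sum to 113, matching tr M = 113.
So the eigenvalues of A^T A are ≈ 15.6651, 34.2702, 63.0647 (all ≥ 0, as they must be for A^T A). The largest is λ_max ≈ 63.0647, hence ||A||_2 = sqrt(λ_max) ≈ 7.9413.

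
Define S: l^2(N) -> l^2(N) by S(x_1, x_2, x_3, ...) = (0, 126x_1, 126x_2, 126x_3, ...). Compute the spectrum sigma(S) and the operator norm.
sigma(S) = closed disk {z in C : |z| ≤ 126}; ||S|| = 126

Note S = 126·U where U is the unit right shift (U x)_k = x_{k-1} (with x_0 := 0); so ||S|| = 126||U|| and sigma(S) = 126·sigma(U). ||S x||^2 = sum_{k≥1} |126x_k|^2 = 15876||x||^2, so ||S|| = 126 and sigma(S) ⊂ {|z| ≤ 126}. For any |lambda| < 126, the equation (S - lambda I) x = 0 forces x_1 = 0, then 126x_k = lambda x_{k+1} ⇒ x = 0, so S has no eigenvalues. But (S - lambda I) is not surjective for |lambda| < 126: solving (S - lambda I) x = e_1 would require x_n proportional to (lambda/126)^(-n), which is not in l^2. So every |lambda| < 126 lies in the residual spectrum. The boundary |lambda| = 126 is in the approximate point spectrum (the spectrum is closed). Hence sigma(S) is the closed disk of radius 126.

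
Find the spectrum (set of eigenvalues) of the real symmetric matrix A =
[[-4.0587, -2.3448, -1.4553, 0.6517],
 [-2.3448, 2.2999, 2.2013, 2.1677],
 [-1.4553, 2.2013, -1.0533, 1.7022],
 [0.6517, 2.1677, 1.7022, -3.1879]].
sigma(A) ≈ {-6, -3, -2, 5}

A is real symmetric, so its spectrum consists of real eigenvalues. Expanding the characteristic polynomial of the displayed matrix gives
  det(λ I - A) = p(λ) = λ^4 + (6)λ^3 + (-19)λ^2 + (-144)λ + (-180).
Solving p(λ) = 0 yields eigenvalues ≈ -6, -3, -2, 5. (A is shown rounded to 4 decimals, so these recover the underlying integer eigenvalues to within that precision.)
Verification: the trace of A = -6 equals the sum of eigenvalues -6, and det(A) ≈ -180.0004 matches the eigenvalue product -180.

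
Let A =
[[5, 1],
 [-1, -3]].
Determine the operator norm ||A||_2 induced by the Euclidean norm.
||A||_2 = sqrt((36 + sqrt(512))/2) ≈ 5.4142 (= sqrt(largest eigenvalue of A^T A))

||A||_2 = sigma_max(A) = sqrt(lambda_max(A^T A)). Form the symmetric matrix M = A^T A =
[[26, 8],
 [8, 10]].
Its characteristic polynomial (trace, determinant of M give the coefficients) is
  p(λ) = det(λ I - M) = λ^2 - 36λ + 196.
For λ^2 - 36λ + 196 the discriminant is 512. It is nonnegative but not a perfect square, so the roots are real and irrational: λ = (36 ± sqrt(512))/2 ≈ 29.3137, 6.6863.
So the eigenvalues of A^T A are ≈ 6.6863, 29.3137 (all ≥ 0, as they must be for A^T A). The largest is λ_max = (36 + sqrt(512))/2 ≈ 29.3137, hence ||A||_2 = sqrt(λ_max) = sqrt((36 + sqrt(512))/2) ≈ 5.4142.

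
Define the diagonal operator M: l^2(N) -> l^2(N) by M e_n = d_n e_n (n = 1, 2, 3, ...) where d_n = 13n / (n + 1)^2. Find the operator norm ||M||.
||M|| = 13/4 (attained at n = 1)

For M diagonal, ||M|| = sup_n |d_n|. Treat f(x) = 13x / (x + 1)^2 for real x > 0. By the quotient rule, f'(x) = 13(1 - x)/(x + 1)^3, which is positive for x < 1 and negative for x > 1. So f has a unique maximum at x = 1, and since 1 is a positive integer, the supremum over n ≥ 1 is attained at n = 1: d_1 = 13·1/(1 + 1)^2 = 13·1/4 = 13/4. Hence ||M|| = 13/4.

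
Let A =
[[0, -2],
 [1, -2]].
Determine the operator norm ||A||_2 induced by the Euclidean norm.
||A||_2 = sqrt((9 + sqrt(65))/2) ≈ 2.9208 (= sqrt(largest eigenvalue of A^T A))

||A||_2 = sigma_max(A) = sqrt(lambda_max(A^T A)). Form the symmetric matrix M = A^T A =
[[1, -2],
 [-2, 8]].
Its characteristic polynomial (trace, determinant of M give the coefficients) is
  p(λ) = det(λ I - M) = λ^2 - 9λ + 4.
For λ^2 - 9λ + 4 the discriminant is 65. It is nonnegative but not a perfect square, so the roots are real and irrational: λ = (9 ± sqrt(65))/2 ≈ 8.5311, 0.4689.
So the eigenvalues of A^T A are ≈ 0.4689, 8.5311 (all ≥ 0, as they must be for A^T A). The largest is λ_max = (9 + sqrt(65))/2 ≈ 8.5311, hence ||A||_2 = sqrt(λ_max) = sqrt((9 + sqrt(65))/2) ≈ 2.9208.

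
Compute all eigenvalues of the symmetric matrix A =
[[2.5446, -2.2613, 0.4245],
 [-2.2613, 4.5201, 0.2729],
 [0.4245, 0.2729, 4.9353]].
sigma(A) ≈ {1, 5, 6}

A is real symmetric, so its spectrum consists of real eigenvalues. Expanding the characteristic polynomial of the displayed matrix gives
  det(λ I - A) = p(λ) = λ^3 + (-12)λ^2 + (41)λ + (-30).
Solving p(λ) = 0 yields eigenvalues ≈ 1, 5, 6. (A is shown rounded to 4 decimals, so these recover the underlying integer eigenvalues to within that precision.)
Verification: the trace of A = 12 equals the sum of eigenvalues 12, and det(A) ≈ 30.0006 matches the eigenvalue product 30.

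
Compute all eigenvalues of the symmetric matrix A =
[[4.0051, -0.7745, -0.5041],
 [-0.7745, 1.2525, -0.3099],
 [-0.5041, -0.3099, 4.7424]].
sigma(A) ≈ {1, 4, 5}

A is real symmetric, so its spectrum consists of real eigenvalues. Expanding the characteristic polynomial of the displayed matrix gives
  det(λ I - A) = p(λ) = λ^3 + (-10)λ^2 + (29)λ + (-20).
Solving p(λ) = 0 yields eigenvalues ≈ 1, 4, 5. (A is shown rounded to 4 decimals, so these recover the underlying integer eigenvalues to within that precision.)
Verification: the trace of A = 10 equals the sum of eigenvalues 10, and det(A) ≈ 20.0001 matches the eigenvalue product 20.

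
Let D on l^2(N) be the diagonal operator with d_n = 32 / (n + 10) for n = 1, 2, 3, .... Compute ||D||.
||D|| = 32/11 (attained at n = 1)

For D diagonal, ||D|| = sup_n |d_n| = sup_n 32/(n + 10). This is positive and strictly decreasing in n, so the supremum is attained at n = 1: d_1 = 32/(1 + 10) = 32/11. Hence ||D|| = 32/11.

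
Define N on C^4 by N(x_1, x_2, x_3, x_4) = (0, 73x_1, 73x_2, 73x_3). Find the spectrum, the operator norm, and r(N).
sigma(N) = {0}; ||N|| = 73; r(N) = 0. (N is nilpotent with N^4 = 0.)

On C^4, N is a strictly lower-triangular matrix with 73 on the subdiagonal and zeros elsewhere, so its characteristic polynomial is lambda^4 and every eigenvalue is 0: sigma(N) = {0}. For the operator norm, N e_i = 73e_{i+1} for i = 1, ..., 3 and N e_4 = 0, so the singular values of N are 73 (with multiplicity 3) and 0; hence ||N|| = 73. The spectral radius r(N) = max|lambda| = 0. Note ||N|| > r(N) — characteristic of non-normal nilpotent operators. Indeed N^4 = 0.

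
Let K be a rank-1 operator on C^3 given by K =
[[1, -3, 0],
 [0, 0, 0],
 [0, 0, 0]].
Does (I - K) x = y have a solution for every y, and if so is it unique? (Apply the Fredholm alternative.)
(I - K) is singular (det(I - K) = 0, i.e. 1 ∈ sigma(K)). (I - K) x = y is solvable iff y ⊥ ker((I - K)^*) = span{(1, -3, 0)}, i.e. iff y_1 - 3y_2 = 0. When solvable, the solutions are x = y + c·(1, 0, 0), c arbitrary (ker(I - K) = span{(1, 0, 0)}, dimension 1).

K has rank 1, so it is an outer product K = u v^T: every row of K is a multiple of one row vector. Reading off the entries, u = (1, 0, 0) and v = (1, -3, 0) (row i of K equals u_i·v^T). A rank-one matrix u v^T satisfies K u = u (v·u) and kills the (2)-dimensional subspace v^⊥, so its characteristic polynomial is lambda^2 (lambda - v·u) with v·u = tr K = 1. Hence the eigenvalues of I - K are 1 (multiplicity 2) and 1 - (1) = 0, so det(I - K) = 0. (Direct check: I - K =
[[0, 3, 0],
 [0, 1, 0],
 [0, 0, 1]]
has determinant 0.) So 1 is an eigenvalue of K and (I - K) is not invertible. The finite-dimensional Fredholm alternative says: either (I - K) is invertible, or ker(I - K) ≠ {0} and then range(I - K) = ker((I - K)^*)^⊥, with dim ker(I - K) = dim ker((I - K)^*). We are in the second case, so we need both kernels. Kernel of I - K: (I - K) u = u - u (v·u) = u - u = 0, so ker(I - K) = span{u} = span{(1, 0, 0)} (it is exactly 1-dimensional because rank(I - K) = 2). Kernel of the adjoint: K is real, so (I - K)^* = I - K^T = I - v u^T, and (I - v u^T) v = v - v (u·v) = 0; hence ker((I - K)^*) = span{v} = span{(1, -3, 0)}. Therefore (I - K) x = y is solvable iff <y, v> = 0, i.e. iff y_1 - 3y_2 = 0. When this holds, K y = u (v·y) = 0, so (I - K) y = y and x = y is a particular solution; the full solution set is the line x = y + c·u = y + c·(1, 0, 0), c ∈ C.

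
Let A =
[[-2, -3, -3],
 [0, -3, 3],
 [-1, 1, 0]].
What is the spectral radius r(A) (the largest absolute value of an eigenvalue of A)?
r(A) ≈ 3.5833

The eigenvalues of A are the roots of its characteristic polynomial. With M = A (coefficients from the trace, the sum of principal 2x2 minors, and det A):
  p(λ) = det(λ I - M) = λ^3 + 5λ^2 - 24.
No integer candidate from the rational root theorem (±divisors of 24) is a root, so the roots are irrational. The cubic discriminant is Δ = -3552 < 0, so there is one real root and a complex-conjugate pair. p(1) = -18 and p(2) = 4 have opposite signs, so a root lies in (1, 2); Newton's method refines it to λ ≈ 1.8692. Dividing out (λ - (1.8692)) leaves approximately λ^2 + 6.8692λ + 12.8398. For λ^2 + 6.8692λ + 12.8398 the discriminant is -4.1735. It is negative, so the remaining roots are the complex-conjugate pair λ ≈ -3.4346 ± 1.0215i. Their product equals the constant term, so |λ|^2 ≈ 12.8398 and |λ| ≈ 3.5833.
Thus the eigenvalues (to 4 decimals) are 1.8692 (modulus 1.8692); -3.4346 ± 1.0215i (modulus 3.5833). The spectral radius is the largest modulus: r(A) ≈ 3.5833. (Cross-check: r(A) ≤ ||A||_2 ≈ 4.6964; equality holds whenever A is normal, though it can also hold for some non-normal A.)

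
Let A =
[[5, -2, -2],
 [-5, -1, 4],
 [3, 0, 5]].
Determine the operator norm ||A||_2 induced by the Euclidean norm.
||A||_2 ≈ 8.2965 (= sqrt(largest eigenvalue of A^T A))

||A||_2 = sigma_max(A) = sqrt(lambda_max(A^T A)). Form the symmetric matrix M = A^T A =
[[59, -5, -15],
 [-5, 5, 0],
 [-15, 0, 45]].
Its characteristic polynomial (trace, sum of principal 2x2 minors, determinant of M give the coefficients) is
  p(λ) = det(λ I - M) = λ^3 - 109λ^2 + 2925λ - 11025.
No integer candidate from the rational root theorem (±divisors of 11025) is a root, so the roots are irrational. The cubic discriminant is Δ = 4426743600 > 0, so there are three distinct real roots. p(4) = -1005 and p(5) = 1000 have opposite signs, so a root lies in (4, 5); Newton's method refines it to λ ≈ 4.4893. p(35) = 700 and p(36) = -333 have opposite signs, so a root lies in (35, 36); Newton's method refines it to λ ≈ 35.6781. p(68) = -1709 and p(69) = 360 have opposite signs, so a root lies in (68, 69); Newton's method refines it to λ ≈ 68.8325. Check (Vieta): the three roots sum to 109, matching tr M = 109.
So the eigenvalues of A^T A are ≈ 4.4893, 35.6781, 68.8325 (all ≥ 0, as they must be for A^T A). The largest is λ_max ≈ 68.8325, hence ||A||_2 = sqrt(λ_max) ≈ 8.2965.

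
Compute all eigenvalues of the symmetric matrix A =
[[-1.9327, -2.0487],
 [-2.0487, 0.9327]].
sigma(A) ≈ {-3, 2}

A is real symmetric, so its spectrum consists of real eigenvalues. Expanding the characteristic polynomial of the displayed matrix gives
  det(λ I - A) = p(λ) = λ^2 + (1)λ + (-6).
Solving p(λ) = 0 yields eigenvalues ≈ -3, 2. (A is shown rounded to 4 decimals, so these recover the underlying integer eigenvalues to within that precision.)
Verification: the trace of A = -1 equals the sum of eigenvalues -1, and det(A) ≈ -5.9998 matches the eigenvalue product -6.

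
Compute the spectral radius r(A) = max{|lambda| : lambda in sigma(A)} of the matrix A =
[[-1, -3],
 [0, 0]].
r(A) = 1

The eigenvalues of A are the roots of its characteristic polynomial. With M = A (coefficients from the trace and determinant):
  p(λ) = det(λ I - M) = λ^2 + λ.
For λ^2 + λ the discriminant is 1. It is a perfect square (1^2), so the roots are rational: λ = (-1 ± 1)/2 = 0, -1.
Thus the eigenvalues (to 4 decimals) are 0 (modulus 0); -1 (modulus 1). The spectral radius is the largest modulus: r(A) = 1. (Cross-check: r(A) ≤ ||A||_2 ≈ 3.1623; equality holds whenever A is normal, though it can also hold for some non-normal A.)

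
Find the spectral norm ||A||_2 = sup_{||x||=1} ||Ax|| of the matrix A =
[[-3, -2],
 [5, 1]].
||A||_2 = sqrt((39 + sqrt(1325))/2) ≈ 6.1401 (= sqrt(largest eigenvalue of A^T A))

||A||_2 = sigma_max(A) = sqrt(lambda_max(A^T A)). Form the symmetric matrix M = A^T A =
[[34, 11],
 [11, 5]].
Its characteristic polynomial (trace, determinant of M give the coefficients) is
  p(λ) = det(λ I - M) = λ^2 - 39λ + 49.
For λ^2 - 39λ + 49 the discriminant is 1325. It is nonnegative but not a perfect square, so the roots are real and irrational: λ = (39 ± sqrt(1325))/2 ≈ 37.7003, 1.2997.
So the eigenvalues of A^T A are ≈ 1.2997, 37.7003 (all ≥ 0, as they must be for A^T A). The largest is λ_max = (39 + sqrt(1325))/2 ≈ 37.7003, hence ||A||_2 = sqrt(λ_max) = sqrt((39 + sqrt(1325))/2) ≈ 6.1401.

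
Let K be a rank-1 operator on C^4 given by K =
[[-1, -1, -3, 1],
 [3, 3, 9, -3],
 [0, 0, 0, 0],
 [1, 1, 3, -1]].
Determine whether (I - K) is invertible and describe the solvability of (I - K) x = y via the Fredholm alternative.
(I - K) is singular (det(I - K) = 0, i.e. 1 ∈ sigma(K)). (I - K) x = y is solvable iff y ⊥ ker((I - K)^*) = span{(-1, -1, -3, 1)}, i.e. iff -y_1 - y_2 - 3y_3 + y_4 = 0. When solvable, the solutions are x = y + c·(1, -3, 0, -1), c arbitrary (ker(I - K) = span{(1, -3, 0, -1)}, dimension 1).

K has rank 1, so it is an outer product K = u v^T: every row of K is a multiple of one row vector. Reading off the entries, u = (1, -3, 0, -1) and v = (-1, -1, -3, 1) (row i of K equals u_i·v^T). A rank-one matrix u v^T satisfies K u = u (v·u) and kills the (3)-dimensional subspace v^⊥, so its characteristic polynomial is lambda^3 (lambda - v·u) with v·u = tr K = 1. Hence the eigenvalues of I - K are 1 (multiplicity 3) and 1 - (1) = 0, so det(I - K) = 0. (Direct check: I - K =
[[2, 1, 3, -1],
 [-3, -2, -9, 3],
 [0, 0, 1, 0],
 [-1, -1, -3, 2]]
has determinant 0.) So 1 is an eigenvalue of K and (I - K) is not invertible. The finite-dimensional Fredholm alternative says: either (I - K) is invertible, or ker(I - K) ≠ {0} and then range(I - K) = ker((I - K)^*)^⊥, with dim ker(I - K) = dim ker((I - K)^*). We are in the second case, so we need both kernels. Kernel of I - K: (I - K) u = u - u (v·u) = u - u = 0, so ker(I - K) = span{u} = span{(1, -3, 0, -1)} (it is exactly 1-dimensional because rank(I - K) = 3). Kernel of the adjoint: K is real, so (I - K)^* = I - K^T = I - v u^T, and (I - v u^T) v = v - v (u·v) = 0; hence ker((I - K)^*) = span{v} = span{(-1, -1, -3, 1)}. Therefore (I - K) x = y is solvable iff <y, v> = 0, i.e. iff -y_1 - y_2 - 3y_3 + y_4 = 0. When this holds, K y = u (v·y) = 0, so (I - K) y = y and x = y is a particular solution; the full solution set is the line x = y + c·u = y + c·(1, -3, 0, -1), c ∈ C.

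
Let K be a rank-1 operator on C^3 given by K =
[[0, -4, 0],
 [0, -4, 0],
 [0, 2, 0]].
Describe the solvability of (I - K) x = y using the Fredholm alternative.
(I - K) is invertible (det(I - K) = 5 ≠ 0), so for every y in C^3 the equation (I - K) x = y has a unique solution.

K has rank 1, so it is an outer product K = u v^T: every row of K is a multiple of one row vector. Reading off the entries, u = (2, 2, -1) and v = (0, -2, 0) (row i of K equals u_i·v^T). A rank-one matrix u v^T satisfies K u = u (v·u) and kills the (2)-dimensional subspace v^⊥, so its characteristic polynomial is lambda^2 (lambda - v·u) with v·u = tr K = -4. Hence the eigenvalues of I - K are 1 (multiplicity 2) and 1 - (-4) = 5, so det(I - K) = 5. (Direct check: I - K =
[[1, 4, 0],
 [0, 5, 0],
 [0, -2, 1]]
has determinant 5.) The finite-dimensional Fredholm alternative says: either (I - K) is invertible, or ker(I - K) ≠ {0} and then range(I - K) = ker((I - K)^*)^⊥, with dim ker(I - K) = dim ker((I - K)^*). Since det(I - K) ≠ 0, 1 is not an eigenvalue of K and ker(I - K) = {0}, so we are in the first case: for every y there is a unique x = (I - K)^(-1) y. Explicitly, by the Sherman–Morrison formula, (I - u v^T)^(-1) = I + u v^T/(1 - v·u), i.e. (I - K)^(-1) = I + K/(5).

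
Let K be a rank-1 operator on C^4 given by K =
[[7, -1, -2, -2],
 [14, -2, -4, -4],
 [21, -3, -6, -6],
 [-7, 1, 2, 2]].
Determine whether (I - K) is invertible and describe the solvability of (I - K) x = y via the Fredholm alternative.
(I - K) is singular (det(I - K) = 0, i.e. 1 ∈ sigma(K)). (I - K) x = y is solvable iff y ⊥ ker((I - K)^*) = span{(7, -1, -2, -2)}, i.e. iff 7y_1 - y_2 - 2y_3 - 2y_4 = 0. When solvable, the solutions are x = y + c·(1, 2, 3, -1), c arbitrary (ker(I - K) = span{(1, 2, 3, -1)}, dimension 1).

K has rank 1, so it is an outer product K = u v^T: every row of K is a multiple of one row vector. Reading off the entries, u = (1, 2, 3, -1) and v = (7, -1, -2, -2) (row i of K equals u_i·v^T). A rank-one matrix u v^T satisfies K u = u (v·u) and kills the (3)-dimensional subspace v^⊥, so its characteristic polynomial is lambda^3 (lambda - v·u) with v·u = tr K = 1. Hence the eigenvalues of I - K are 1 (multiplicity 3) and 1 - (1) = 0, so det(I - K) = 0. (Direct check: I - K =
[[-6, 1, 2, 2],
 [-14, 3, 4, 4],
 [-21, 3, 7, 6],
 [7, -1, -2, -1]]
has determinant 0.) So 1 is an eigenvalue of K and (I - K) is not invertible. The finite-dimensional Fredholm alternative says: either (I - K) is invertible, or ker(I - K) ≠ {0} and then range(I - K) = ker((I - K)^*)^⊥, with dim ker(I - K) = dim ker((I - K)^*). We are in the second case, so we need both kernels. Kernel of I - K: (I - K) u = u - u (v·u) = u - u = 0, so ker(I - K) = span{u} = span{(1, 2, 3, -1)} (it is exactly 1-dimensional because rank(I - K) = 3). Kernel of the adjoint: K is real, so (I - K)^* = I - K^T = I - v u^T, and (I - v u^T) v = v - v (u·v) = 0; hence ker((I - K)^*) = span{v} = span{(7, -1, -2, -2)}. Therefore (I - K) x = y is solvable iff <y, v> = 0, i.e. iff 7y_1 - y_2 - 2y_3 - 2y_4 = 0. When this holds, K y = u (v·y) = 0, so (I - K) y = y and x = y is a particular solution; the full solution set is the line x = y + c·u = y + c·(1, 2, 3, -1), c ∈ C.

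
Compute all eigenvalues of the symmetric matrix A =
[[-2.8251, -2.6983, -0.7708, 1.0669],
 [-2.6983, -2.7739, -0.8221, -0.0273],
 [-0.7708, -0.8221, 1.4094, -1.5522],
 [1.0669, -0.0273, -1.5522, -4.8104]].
sigma(A) ≈ {-6, -5, 0, 2}

A is real symmetric, so its spectrum consists of real eigenvalues. Expanding the characteristic polynomial of the displayed matrix gives
  det(λ I - A) = p(λ) = λ^4 + (9)λ^3 + (8)λ^2 + (-60.0013)λ + (-0.0017).
Solving p(λ) = 0 yields eigenvalues ≈ -6, -5, 0, 2. (A is shown rounded to 4 decimals, so these recover the underlying integer eigenvalues to within that precision.)
Verification: the trace of A = -9 equals the sum of eigenvalues -9, and det(A) ≈ -0.0017 matches the eigenvalue product 0.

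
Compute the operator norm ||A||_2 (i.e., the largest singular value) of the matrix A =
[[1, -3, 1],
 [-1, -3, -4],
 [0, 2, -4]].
||A||_2 ≈ 5.8197 (= sqrt(largest eigenvalue of A^T A))

||A||_2 = sigma_max(A) = sqrt(lambda_max(A^T A)). Form the symmetric matrix M = A^T A =
[[2, 0, 5],
 [0, 22, 1],
 [5, 1, 33]].
Its characteristic polynomial (trace, sum of principal 2x2 minors, determinant of M give the coefficients) is
  p(λ) = det(λ I - M) = λ^3 - 57λ^2 + 810λ - 900.
No integer candidate from the rational root theorem (±divisors of 900) is a root, so the roots are irrational. The cubic discriminant is Δ = 65294100 > 0, so there are three distinct real roots. p(1) = -146 and p(2) = 500 have opposite signs, so a root lies in (1, 2); Newton's method refines it to λ ≈ 1.2123. p(21) = 234 and p(22) = -20 have opposite signs, so a root lies in (21, 22); Newton's method refines it to λ ≈ 21.9189. p(33) = -306 and p(34) = 52 have opposite signs, so a root lies in (33, 34); Newton's method refines it to λ ≈ 33.8687. Check (Vieta): the three roots sum to 57, matching tr M = 57.
So the eigenvalues of A^T A are ≈ 1.2123, 21.9189, 33.8687 (all ≥ 0, as they must be for A^T A). The largest is λ_max ≈ 33.8687, hence ||A||_2 = sqrt(λ_max) ≈ 5.8197.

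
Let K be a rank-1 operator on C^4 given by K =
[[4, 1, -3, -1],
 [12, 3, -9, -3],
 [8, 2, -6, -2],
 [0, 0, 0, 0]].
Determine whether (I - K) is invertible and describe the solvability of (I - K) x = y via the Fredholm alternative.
(I - K) is singular (det(I - K) = 0, i.e. 1 ∈ sigma(K)). (I - K) x = y is solvable iff y ⊥ ker((I - K)^*) = span{(4, 1, -3, -1)}, i.e. iff 4y_1 + y_2 - 3y_3 - y_4 = 0. When solvable, the solutions are x = y + c·(1, 3, 2, 0), c arbitrary (ker(I - K) = span{(1, 3, 2, 0)}, dimension 1).

K has rank 1, so it is an outer product K = u v^T: every row of K is a multiple of one row vector. Reading off the entries, u = (1, 3, 2, 0) and v = (4, 1, -3, -1) (row i of K equals u_i·v^T). A rank-one matrix u v^T satisfies K u = u (v·u) and kills the (3)-dimensional subspace v^⊥, so its characteristic polynomial is lambda^3 (lambda - v·u) with v·u = tr K = 1. Hence the eigenvalues of I - K are 1 (multiplicity 3) and 1 - (1) = 0, so det(I - K) = 0. (Direct check: I - K =
[[-3, -1, 3, 1],
 [-12, -2, 9, 3],
 [-8, -2, 7, 2],
 [0, 0, 0, 1]]
has determinant 0.) So 1 is an eigenvalue of K and (I - K) is not invertible. The finite-dimensional Fredholm alternative says: either (I - K) is invertible, or ker(I - K) ≠ {0} and then range(I - K) = ker((I - K)^*)^⊥, with dim ker(I - K) = dim ker((I - K)^*). We are in the second case, so we need both kernels. Kernel of I - K: (I - K) u = u - u (v·u) = u - u = 0, so ker(I - K) = span{u} = span{(1, 3, 2, 0)} (it is exactly 1-dimensional because rank(I - K) = 3). Kernel of the adjoint: K is real, so (I - K)^* = I - K^T = I - v u^T, and (I - v u^T) v = v - v (u·v) = 0; hence ker((I - K)^*) = span{v} = span{(4, 1, -3, -1)}. Therefore (I - K) x = y is solvable iff <y, v> = 0, i.e. iff 4y_1 + y_2 - 3y_3 - y_4 = 0. When this holds, K y = u (v·y) = 0, so (I - K) y = y and x = y is a particular solution; the full solution set is the line x = y + c·u = y + c·(1, 3, 2, 0), c ∈ C.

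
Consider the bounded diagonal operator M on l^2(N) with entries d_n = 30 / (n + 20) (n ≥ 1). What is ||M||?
||M|| = 10/7 (attained at n = 1)

For M diagonal, ||M|| = sup_n |d_n| = sup_n 30/(n + 20). This is positive and strictly decreasing in n, so the supremum is attained at n = 1: d_1 = 30/(1 + 20) = 10/7. Hence ||M|| = 10/7.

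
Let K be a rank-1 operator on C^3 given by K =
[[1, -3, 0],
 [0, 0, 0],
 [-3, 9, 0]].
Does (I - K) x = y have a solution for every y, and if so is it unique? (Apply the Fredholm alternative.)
(I - K) is singular (det(I - K) = 0, i.e. 1 ∈ sigma(K)). (I - K) x = y is solvable iff y ⊥ ker((I - K)^*) = span{(1, -3, 0)}, i.e. iff y_1 - 3y_2 = 0. When solvable, the solutions are x = y + c·(1, 0, -3), c arbitrary (ker(I - K) = span{(1, 0, -3)}, dimension 1).

K has rank 1, so it is an outer product K = u v^T: every row of K is a multiple of one row vector. Reading off the entries, u = (1, 0, -3) and v = (1, -3, 0) (row i of K equals u_i·v^T). A rank-one matrix u v^T satisfies K u = u (v·u) and kills the (2)-dimensional subspace v^⊥, so its characteristic polynomial is lambda^2 (lambda - v·u) with v·u = tr K = 1. Hence the eigenvalues of I - K are 1 (multiplicity 2) and 1 - (1) = 0, so det(I - K) = 0. (Direct check: I - K =
[[0, 3, 0],
 [0, 1, 0],
 [3, -9, 1]]
has determinant 0.) So 1 is an eigenvalue of K and (I - K) is not invertible. The finite-dimensional Fredholm alternative says: either (I - K) is invertible, or ker(I - K) ≠ {0} and then range(I - K) = ker((I - K)^*)^⊥, with dim ker(I - K) = dim ker((I - K)^*). We are in the second case, so we need both kernels. Kernel of I - K: (I - K) u = u - u (v·u) = u - u = 0, so ker(I - K) = span{u} = span{(1, 0, -3)} (it is exactly 1-dimensional because rank(I - K) = 2). Kernel of the adjoint: K is real, so (I - K)^* = I - K^T = I - v u^T, and (I - v u^T) v = v - v (u·v) = 0; hence ker((I - K)^*) = span{v} = span{(1, -3, 0)}. Therefore (I - K) x = y is solvable iff <y, v> = 0, i.e. iff y_1 - 3y_2 = 0. When this holds, K y = u (v·y) = 0, so (I - K) y = y and x = y is a particular solution; the full solution set is the line x = y + c·u = y + c·(1, 0, -3), c ∈ C.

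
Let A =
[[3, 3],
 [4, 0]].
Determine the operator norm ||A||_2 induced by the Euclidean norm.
||A||_2 = sqrt((34 + sqrt(580))/2) ≈ 5.389 (= sqrt(largest eigenvalue of A^T A))

||A||_2 = sigma_max(A) = sqrt(lambda_max(A^T A)). Form the symmetric matrix M = A^T A =
[[25, 9],
 [9, 9]].
Its characteristic polynomial (trace, determinant of M give the coefficients) is
  p(λ) = det(λ I - M) = λ^2 - 34λ + 144.
For λ^2 - 34λ + 144 the discriminant is 580. It is nonnegative but not a perfect square, so the roots are real and irrational: λ = (34 ± sqrt(580))/2 ≈ 29.0416, 4.9584.
So the eigenvalues of A^T A are ≈ 4.9584, 29.0416 (all ≥ 0, as they must be for A^T A). The largest is λ_max = (34 + sqrt(580))/2 ≈ 29.0416, hence ||A||_2 = sqrt(λ_max) = sqrt((34 + sqrt(580))/2) ≈ 5.389.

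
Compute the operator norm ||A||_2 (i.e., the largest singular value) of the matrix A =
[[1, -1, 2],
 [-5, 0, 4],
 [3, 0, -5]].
||A||_2 ≈ 8.5666 (= sqrt(largest eigenvalue of A^T A))

||A||_2 = sigma_max(A) = sqrt(lambda_max(A^T A)). Form the symmetric matrix M = A^T A =
[[35, -1, -33],
 [-1, 1, -2],
 [-33, -2, 45]].
Its characteristic polynomial (trace, sum of principal 2x2 minors, determinant of M give the coefficients) is
  p(λ) = det(λ I - M) = λ^3 - 81λ^2 + 561λ - 169.
No integer candidate from the rational root theorem (±divisors of 169) is a root, so the roots are irrational. The cubic discriminant is Δ = 1136856816 > 0, so there are three distinct real roots. p(0) = -169 and p(1) = 312 have opposite signs, so a root lies in (0, 1); Newton's method refines it to λ ≈ 0.3156. p(7) = 132 and p(8) = -353 have opposite signs, so a root lies in (7, 8); Newton's method refines it to λ ≈ 7.2975. p(73) = -1848 and p(74) = 3013 have opposite signs, so a root lies in (73, 74); Newton's method refines it to λ ≈ 73.387. Check (Vieta): the three roots sum to 81, matching tr M = 81.
So the eigenvalues of A^T A are ≈ 0.3156, 7.2975, 73.387 (all ≥ 0, as they must be for A^T A). The largest is λ_max ≈ 73.387, hence ||A||_2 = sqrt(λ_max) ≈ 8.5666.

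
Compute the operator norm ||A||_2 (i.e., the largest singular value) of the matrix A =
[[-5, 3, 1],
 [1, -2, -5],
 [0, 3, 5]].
||A||_2 ≈ 8.6274 (= sqrt(largest eigenvalue of A^T A))

||A||_2 = sigma_max(A) = sqrt(lambda_max(A^T A)). Form the symmetric matrix M = A^T A =
[[26, -17, -10],
 [-17, 22, 28],
 [-10, 28, 51]].
Its characteristic polynomial (trace, sum of principal 2x2 minors, determinant of M give the coefficients) is
  p(λ) = det(λ I - M) = λ^3 - 99λ^2 + 1847λ - 1369.
No integer candidate from the rational root theorem (±divisors of 1369) is a root, so the roots are irrational. The cubic discriminant is Δ = 7373633872 > 0, so there are three distinct real roots. p(0) = -1369 and p(1) = 380 have opposite signs, so a root lies in (0, 1); Newton's method refines it to λ ≈ 0.773. p(23) = 908 and p(24) = -241 have opposite signs, so a root lies in (23, 24); Newton's method refines it to λ ≈ 23.7943. p(74) = -1591 and p(75) = 2156 have opposite signs, so a root lies in (74, 75); Newton's method refines it to λ ≈ 74.4328. Check (Vieta): the three roots sum to 99, matching tr M = 99.
So the eigenvalues of A^T A are ≈ 0.773, 23.7943, 74.4328 (all ≥ 0, as they must be for A^T A). The largest is λ_max ≈ 74.4328, hence ||A||_2 = sqrt(λ_max) ≈ 8.6274.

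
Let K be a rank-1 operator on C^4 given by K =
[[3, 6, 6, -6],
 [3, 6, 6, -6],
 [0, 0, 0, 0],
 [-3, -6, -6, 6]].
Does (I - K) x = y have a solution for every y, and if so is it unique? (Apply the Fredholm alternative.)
(I - K) is invertible (det(I - K) = -14 ≠ 0), so for every y in C^4 the equation (I - K) x = y has a unique solution.

K has rank 1, so it is an outer product K = u v^T: every row of K is a multiple of one row vector. Reading off the entries, u = (-3, -3, 0, 3) and v = (-1, -2, -2, 2) (row i of K equals u_i·v^T). A rank-one matrix u v^T satisfies K u = u (v·u) and kills the (3)-dimensional subspace v^⊥, so its characteristic polynomial is lambda^3 (lambda - v·u) with v·u = tr K = 15. Hence the eigenvalues of I - K are 1 (multiplicity 3) and 1 - (15) = -14, so det(I - K) = -14. (Direct check: I - K =
[[-2, -6, -6, 6],
 [-3, -5, -6, 6],
 [0, 0, 1, 0],
 [3, 6, 6, -5]]
has determinant -14.) The finite-dimensional Fredholm alternative says: either (I - K) is invertible, or ker(I - K) ≠ {0} and then range(I - K) = ker((I - K)^*)^⊥, with dim ker(I - K) = dim ker((I - K)^*). Since det(I - K) ≠ 0, 1 is not an eigenvalue of K and ker(I - K) = {0}, so we are in the first case: for every y there is a unique x = (I - K)^(-1) y. Explicitly, by the Sherman–Morrison formula, (I - u v^T)^(-1) = I + u v^T/(1 - v·u), i.e. (I - K)^(-1) = I + K/(-14).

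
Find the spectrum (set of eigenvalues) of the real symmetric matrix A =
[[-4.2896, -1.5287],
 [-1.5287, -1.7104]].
sigma(A) ≈ {-5, -1}

A is real symmetric, so its spectrum consists of real eigenvalues. Expanding the characteristic polynomial of the displayed matrix gives
  det(λ I - A) = p(λ) = λ^2 + (6)λ + (5).
Solving p(λ) = 0 yields eigenvalues ≈ -5, -1. (A is shown rounded to 4 decimals, so these recover the underlying integer eigenvalues to within that precision.)
Verification: the trace of A = -6 equals the sum of eigenvalues -6, and det(A) ≈ 5.0000 matches the eigenvalue product 5.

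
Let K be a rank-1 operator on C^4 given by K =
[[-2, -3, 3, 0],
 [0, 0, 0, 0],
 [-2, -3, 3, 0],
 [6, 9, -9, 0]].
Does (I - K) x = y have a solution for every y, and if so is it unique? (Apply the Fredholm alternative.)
(I - K) is singular (det(I - K) = 0, i.e. 1 ∈ sigma(K)). (I - K) x = y is solvable iff y ⊥ ker((I - K)^*) = span{(-2, -3, 3, 0)}, i.e. iff -2y_1 - 3y_2 + 3y_3 = 0. When solvable, the solutions are x = y + c·(1, 0, 1, -3), c arbitrary (ker(I - K) = span{(1, 0, 1, -3)}, dimension 1).

K has rank 1, so it is an outer product K = u v^T: every row of K is a multiple of one row vector. Reading off the entries, u = (1, 0, 1, -3) and v = (-2, -3, 3, 0) (row i of K equals u_i·v^T). A rank-one matrix u v^T satisfies K u = u (v·u) and kills the (3)-dimensional subspace v^⊥, so its characteristic polynomial is lambda^3 (lambda - v·u) with v·u = tr K = 1. Hence the eigenvalues of I - K are 1 (multiplicity 3) and 1 - (1) = 0, so det(I - K) = 0. (Direct check: I - K =
[[3, 3, -3, 0],
 [0, 1, 0, 0],
 [2, 3, -2, 0],
 [-6, -9, 9, 1]]
has determinant 0.) So 1 is an eigenvalue of K and (I - K) is not invertible. The finite-dimensional Fredholm alternative says: either (I - K) is invertible, or ker(I - K) ≠ {0} and then range(I - K) = ker((I - K)^*)^⊥, with dim ker(I - K) = dim ker((I - K)^*). We are in the second case, so we need both kernels. Kernel of I - K: (I - K) u = u - u (v·u) = u - u = 0, so ker(I - K) = span{u} = span{(1, 0, 1, -3)} (it is exactly 1-dimensional because rank(I - K) = 3). Kernel of the adjoint: K is real, so (I - K)^* = I - K^T = I - v u^T, and (I - v u^T) v = v - v (u·v) = 0; hence ker((I - K)^*) = span{v} = span{(-2, -3, 3, 0)}. Therefore (I - K) x = y is solvable iff <y, v> = 0, i.e. iff -2y_1 - 3y_2 + 3y_3 = 0. When this holds, K y = u (v·y) = 0, so (I - K) y = y and x = y is a particular solution; the full solution set is the line x = y + c·u = y + c·(1, 0, 1, -3), c ∈ C.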